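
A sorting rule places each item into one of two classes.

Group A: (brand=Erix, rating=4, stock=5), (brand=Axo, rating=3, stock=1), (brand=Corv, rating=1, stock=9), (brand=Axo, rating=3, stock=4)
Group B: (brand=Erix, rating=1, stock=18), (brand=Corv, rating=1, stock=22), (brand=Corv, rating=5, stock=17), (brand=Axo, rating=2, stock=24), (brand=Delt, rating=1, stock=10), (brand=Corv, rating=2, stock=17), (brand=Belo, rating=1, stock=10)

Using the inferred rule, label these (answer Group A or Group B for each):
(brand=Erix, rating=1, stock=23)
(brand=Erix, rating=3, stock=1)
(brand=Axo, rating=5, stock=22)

Group B, Group A, Group B

The simplest hypothesis consistent with all the labels is: stock ≤ 9.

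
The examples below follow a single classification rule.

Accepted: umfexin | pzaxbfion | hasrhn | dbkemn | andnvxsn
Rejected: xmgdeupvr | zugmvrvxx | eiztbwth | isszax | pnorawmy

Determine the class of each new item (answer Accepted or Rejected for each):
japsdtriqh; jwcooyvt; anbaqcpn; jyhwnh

The common property of the 'Accepted' items is: ends with 'n'. No 'Rejected' item has it.
japsdtriqh: ends with 'h', lacks this property → Rejected.
jwcooyvt: ends with 't', lacks this property → Rejected.
anbaqcpn: ends with 'n', has this property → Accepted.
jyhwnh: ends with 'h', lacks this property → Rejected.

Rejected, Rejected, Accepted, Rejected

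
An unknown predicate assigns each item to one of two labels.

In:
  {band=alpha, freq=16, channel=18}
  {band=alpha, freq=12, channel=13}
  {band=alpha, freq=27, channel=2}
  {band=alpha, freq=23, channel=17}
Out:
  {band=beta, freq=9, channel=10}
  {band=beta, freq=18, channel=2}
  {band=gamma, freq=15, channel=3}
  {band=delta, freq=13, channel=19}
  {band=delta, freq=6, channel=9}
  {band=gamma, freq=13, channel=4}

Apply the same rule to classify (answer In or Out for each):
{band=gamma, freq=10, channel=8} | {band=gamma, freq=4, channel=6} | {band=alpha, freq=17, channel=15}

Rule: band is alpha. This holds for each 'In' example and fails for each 'Out' one.

Out, Out, In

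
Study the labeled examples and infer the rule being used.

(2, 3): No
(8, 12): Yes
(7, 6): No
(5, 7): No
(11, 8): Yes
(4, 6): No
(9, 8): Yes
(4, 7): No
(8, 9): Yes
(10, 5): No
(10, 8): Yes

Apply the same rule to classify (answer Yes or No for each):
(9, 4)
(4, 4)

The rule appears to be: sum ≥ 17.
(9, 4): 9+4 = 13, fails this test → No.
(4, 4): 4+4 = 8, fails this test → No.

No, No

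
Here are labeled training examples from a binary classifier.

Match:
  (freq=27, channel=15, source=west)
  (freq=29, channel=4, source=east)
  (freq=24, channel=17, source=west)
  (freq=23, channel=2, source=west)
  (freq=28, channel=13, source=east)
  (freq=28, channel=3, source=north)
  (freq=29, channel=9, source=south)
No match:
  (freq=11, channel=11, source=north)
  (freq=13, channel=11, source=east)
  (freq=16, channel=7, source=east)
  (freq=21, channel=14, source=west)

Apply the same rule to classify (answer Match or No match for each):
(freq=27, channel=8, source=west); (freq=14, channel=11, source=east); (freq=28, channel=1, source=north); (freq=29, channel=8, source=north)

A rule that fits every label: freq ≥ 23 — true of each 'Match' example, false of each 'No match' one.

Match, No match, Match, Match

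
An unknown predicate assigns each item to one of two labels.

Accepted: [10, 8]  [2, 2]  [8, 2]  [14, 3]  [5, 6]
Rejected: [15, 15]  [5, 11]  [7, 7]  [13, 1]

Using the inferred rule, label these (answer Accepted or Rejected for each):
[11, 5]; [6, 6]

Comparing the two groups points to one rule — product is even.
[11, 5] → 11·5 = 55 → Rejected.
[6, 6] → 6·6 = 36 → Accepted.

Rejected, Accepted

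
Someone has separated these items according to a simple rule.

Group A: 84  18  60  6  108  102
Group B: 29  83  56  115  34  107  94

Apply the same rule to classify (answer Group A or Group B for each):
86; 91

A rule that fits every label: multiple of 3 — true of each 'Group A' example, false of each 'Group B' one.
86: Group B (86 = 3·28 + 2). 91: Group B (91 = 3·30 + 1).

Group B, Group B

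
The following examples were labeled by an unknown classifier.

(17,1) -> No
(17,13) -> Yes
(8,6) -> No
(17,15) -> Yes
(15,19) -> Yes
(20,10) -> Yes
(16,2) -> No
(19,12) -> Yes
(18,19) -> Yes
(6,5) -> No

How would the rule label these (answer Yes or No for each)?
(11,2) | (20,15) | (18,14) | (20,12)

No, Yes, Yes, Yes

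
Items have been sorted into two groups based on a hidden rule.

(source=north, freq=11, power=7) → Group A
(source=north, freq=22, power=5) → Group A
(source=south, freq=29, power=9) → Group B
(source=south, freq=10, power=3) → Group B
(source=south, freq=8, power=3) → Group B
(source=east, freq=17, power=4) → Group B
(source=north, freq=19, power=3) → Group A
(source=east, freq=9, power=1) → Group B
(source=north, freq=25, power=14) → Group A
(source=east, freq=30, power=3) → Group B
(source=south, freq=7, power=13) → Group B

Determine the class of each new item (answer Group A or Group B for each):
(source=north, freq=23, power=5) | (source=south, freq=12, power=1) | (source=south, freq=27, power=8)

The distinguishing property — source is north — holds for all the 'Group A' cases and none of the 'Group B' cases.
(source=north, freq=23, power=5): source is north — passes, so Group A.
(source=south, freq=12, power=1): source is south — lacks this property, so Group B.
(source=south, freq=27, power=8): source is south — lacks this property, so Group B.

Group A, Group B, Group B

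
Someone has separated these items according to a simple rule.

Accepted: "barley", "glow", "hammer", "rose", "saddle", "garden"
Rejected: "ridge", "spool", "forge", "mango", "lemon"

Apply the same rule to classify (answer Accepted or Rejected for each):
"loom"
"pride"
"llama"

Comparing the two groups points to one rule — even length.

Accepted, Rejected, Rejected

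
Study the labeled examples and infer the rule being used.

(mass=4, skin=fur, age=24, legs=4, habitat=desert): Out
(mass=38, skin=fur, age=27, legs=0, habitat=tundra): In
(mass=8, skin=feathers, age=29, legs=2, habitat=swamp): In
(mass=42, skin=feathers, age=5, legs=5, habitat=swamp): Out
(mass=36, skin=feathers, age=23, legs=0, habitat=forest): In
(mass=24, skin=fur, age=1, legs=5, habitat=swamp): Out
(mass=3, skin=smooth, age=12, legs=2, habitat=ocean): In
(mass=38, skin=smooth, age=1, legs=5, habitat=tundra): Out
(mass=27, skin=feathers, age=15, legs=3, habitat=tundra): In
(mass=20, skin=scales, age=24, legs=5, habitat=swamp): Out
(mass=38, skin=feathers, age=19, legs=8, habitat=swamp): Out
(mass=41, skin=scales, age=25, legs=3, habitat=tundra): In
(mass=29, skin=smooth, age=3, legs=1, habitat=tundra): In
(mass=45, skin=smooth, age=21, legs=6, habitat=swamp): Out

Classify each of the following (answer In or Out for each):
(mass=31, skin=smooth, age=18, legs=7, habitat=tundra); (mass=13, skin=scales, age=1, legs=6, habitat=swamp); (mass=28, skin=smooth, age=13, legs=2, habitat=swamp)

Out, Out, In

The pattern is that an item is 'In' exactly when: legs ≤ 3.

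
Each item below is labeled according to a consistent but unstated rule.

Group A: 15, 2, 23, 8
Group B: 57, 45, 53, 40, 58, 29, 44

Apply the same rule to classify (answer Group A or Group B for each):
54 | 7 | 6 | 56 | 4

'Group A' ⟺ at most 23.
Group B: 54, since 54 > 23.
Group A: 7, since 7 ≤ 23.
Group A: 6, since 6 ≤ 23.
Group B: 56, since 56 > 23.
Group A: 4, since 4 ≤ 23.

Group B, Group A, Group A, Group B, Group A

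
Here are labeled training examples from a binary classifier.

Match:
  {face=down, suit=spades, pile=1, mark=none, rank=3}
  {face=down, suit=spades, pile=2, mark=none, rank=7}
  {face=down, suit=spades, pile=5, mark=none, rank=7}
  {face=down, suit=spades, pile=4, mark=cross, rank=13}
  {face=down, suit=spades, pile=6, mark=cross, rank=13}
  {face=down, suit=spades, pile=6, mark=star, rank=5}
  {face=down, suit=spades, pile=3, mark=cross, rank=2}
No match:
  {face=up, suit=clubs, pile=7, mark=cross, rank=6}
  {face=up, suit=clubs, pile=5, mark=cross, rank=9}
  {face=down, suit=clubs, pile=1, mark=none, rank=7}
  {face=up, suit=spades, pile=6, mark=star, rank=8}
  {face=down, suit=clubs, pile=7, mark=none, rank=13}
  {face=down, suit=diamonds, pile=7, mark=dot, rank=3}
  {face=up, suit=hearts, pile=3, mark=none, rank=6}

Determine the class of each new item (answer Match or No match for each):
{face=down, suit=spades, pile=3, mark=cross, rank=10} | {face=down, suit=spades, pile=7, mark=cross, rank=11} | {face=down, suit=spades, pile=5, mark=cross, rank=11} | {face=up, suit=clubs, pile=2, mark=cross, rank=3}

Every 'Match' example satisfies: face is down AND suit is spades. None of the 'No match' examples do.
{face=down, suit=spades, pile=3, mark=cross, rank=10}: face is down, suit is spades — checks out, so Match.
{face=down, suit=spades, pile=7, mark=cross, rank=11}: face is down, suit is spades — checks out, so Match.
{face=down, suit=spades, pile=5, mark=cross, rank=11}: face is down, suit is spades — checks out, so Match.
{face=up, suit=clubs, pile=2, mark=cross, rank=3}: face is up, suit is clubs — doesn't match, so No match.

Match, Match, Match, No match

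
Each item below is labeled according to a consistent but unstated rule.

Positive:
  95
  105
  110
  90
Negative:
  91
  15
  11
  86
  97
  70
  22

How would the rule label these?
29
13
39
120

Negative, Negative, Negative, Positive

Every 'Positive' example satisfies: multiple of 5 AND at least 86. None of the 'Negative' examples do.
Negative: 29, since 29 = 5·5 + 4, 29 < 86. Negative: 13, since 13 = 5·2 + 3, 13 < 86. Negative: 39, since 39 = 5·7 + 4, 39 < 86. Positive: 120, since 120 = 5·24, 120 ≥ 86.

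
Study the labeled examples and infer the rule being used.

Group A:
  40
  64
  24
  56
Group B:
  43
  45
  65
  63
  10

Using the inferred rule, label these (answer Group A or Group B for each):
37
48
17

Group B, Group A, Group B

All 'Group A' examples share one property — multiple of 4 — and every 'Group B' example lacks it.
37: 37 = 4·9 + 1 — doesn't match, so Group B.
48: 48 = 4·12 — passes, so Group A.
17: 17 = 4·4 + 1 — doesn't match, so Group B.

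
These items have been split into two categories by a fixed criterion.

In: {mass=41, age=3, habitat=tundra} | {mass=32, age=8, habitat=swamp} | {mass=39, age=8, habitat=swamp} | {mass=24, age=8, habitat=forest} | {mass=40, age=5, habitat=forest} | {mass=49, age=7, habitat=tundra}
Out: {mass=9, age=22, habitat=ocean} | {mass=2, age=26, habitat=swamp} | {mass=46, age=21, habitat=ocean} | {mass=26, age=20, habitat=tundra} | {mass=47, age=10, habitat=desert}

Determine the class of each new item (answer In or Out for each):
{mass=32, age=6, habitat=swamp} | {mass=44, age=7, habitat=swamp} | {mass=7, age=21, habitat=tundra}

In, In, Out

Every 'In' example satisfies: age ≤ 8. None of the 'Out' examples do.
In: {mass=32, age=6, habitat=swamp}, since age = 6.
In: {mass=44, age=7, habitat=swamp}, since age = 7.
Out: {mass=7, age=21, habitat=tundra}, since age = 21.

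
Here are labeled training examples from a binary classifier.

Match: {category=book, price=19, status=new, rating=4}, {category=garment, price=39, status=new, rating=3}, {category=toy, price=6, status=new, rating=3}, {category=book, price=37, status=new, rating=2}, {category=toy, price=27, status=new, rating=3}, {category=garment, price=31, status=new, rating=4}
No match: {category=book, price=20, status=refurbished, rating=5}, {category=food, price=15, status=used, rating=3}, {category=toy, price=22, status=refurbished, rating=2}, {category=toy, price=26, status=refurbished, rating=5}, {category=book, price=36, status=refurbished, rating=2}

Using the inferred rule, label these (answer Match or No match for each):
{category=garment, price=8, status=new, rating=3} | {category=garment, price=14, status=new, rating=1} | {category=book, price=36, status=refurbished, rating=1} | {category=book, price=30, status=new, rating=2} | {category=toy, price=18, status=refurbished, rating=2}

Checking candidate rules against both groups, what survives is: status is new.
{category=garment, price=8, status=new, rating=3} → status is new → Match. {category=garment, price=14, status=new, rating=1} → status is new → Match. {category=book, price=36, status=refurbished, rating=1} → status is refurbished → No match. {category=book, price=30, status=new, rating=2} → status is new → Match. {category=toy, price=18, status=refurbished, rating=2} → status is refurbished → No match.

Match, Match, No match, Match, No match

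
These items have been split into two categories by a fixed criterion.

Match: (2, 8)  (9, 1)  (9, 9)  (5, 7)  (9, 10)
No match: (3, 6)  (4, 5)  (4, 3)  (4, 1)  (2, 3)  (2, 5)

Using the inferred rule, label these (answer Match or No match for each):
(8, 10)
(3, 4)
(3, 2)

Match, No match, No match

All 'Match' examples share one property — sum ≥ 10 — and every 'No match' example lacks it.
(8, 10) → 8+10 = 18 → Match. (3, 4) → 3+4 = 7 → No match. (3, 2) → 3+2 = 5 → No match.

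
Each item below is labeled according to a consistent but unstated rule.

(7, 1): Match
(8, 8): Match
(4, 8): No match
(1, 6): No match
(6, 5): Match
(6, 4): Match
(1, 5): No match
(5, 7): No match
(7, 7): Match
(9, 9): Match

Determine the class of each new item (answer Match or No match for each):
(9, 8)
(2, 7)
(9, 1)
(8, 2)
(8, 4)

The rule appears to be: first ≥ 6.
(9, 8): first 9 — passes, so Match. (2, 7): first 2 — lacks this property, so No match. (9, 1): first 9 — passes, so Match. (8, 2): first 8 — passes, so Match. (8, 4): first 8 — passes, so Match.

Match, No match, Match, Match, Match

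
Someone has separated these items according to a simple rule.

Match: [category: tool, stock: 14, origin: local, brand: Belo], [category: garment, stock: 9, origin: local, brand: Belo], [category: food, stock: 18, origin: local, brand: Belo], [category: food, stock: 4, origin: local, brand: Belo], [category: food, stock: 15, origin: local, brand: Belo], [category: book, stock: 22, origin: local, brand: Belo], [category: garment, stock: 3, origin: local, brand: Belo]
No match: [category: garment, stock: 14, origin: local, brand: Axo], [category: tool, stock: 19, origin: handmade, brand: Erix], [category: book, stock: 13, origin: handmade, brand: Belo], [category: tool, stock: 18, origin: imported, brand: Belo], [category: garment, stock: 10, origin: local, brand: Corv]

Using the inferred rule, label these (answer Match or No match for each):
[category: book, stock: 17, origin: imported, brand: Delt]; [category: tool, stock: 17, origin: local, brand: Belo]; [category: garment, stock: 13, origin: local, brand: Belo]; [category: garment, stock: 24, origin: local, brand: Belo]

No match, Match, Match, Match

The common property of the 'Match' items is: origin is local AND brand is Belo. No 'No match' item has it.
[category: book, stock: 17, origin: imported, brand: Delt] → origin is imported, brand is Delt → No match. [category: tool, stock: 17, origin: local, brand: Belo] → origin is local, brand is Belo → Match. [category: garment, stock: 13, origin: local, brand: Belo] → origin is local, brand is Belo → Match. [category: garment, stock: 24, origin: local, brand: Belo] → origin is local, brand is Belo → Match.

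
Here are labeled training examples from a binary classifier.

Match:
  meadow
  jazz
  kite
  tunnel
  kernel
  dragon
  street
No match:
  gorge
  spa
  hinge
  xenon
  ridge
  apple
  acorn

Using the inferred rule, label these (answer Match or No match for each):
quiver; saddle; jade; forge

One predicate separates the groups cleanly: even length.
quiver — length 6, hence Match.
saddle — length 6, hence Match.
jade — length 4, hence Match.
forge — length 5, hence No match.

Match, Match, Match, No match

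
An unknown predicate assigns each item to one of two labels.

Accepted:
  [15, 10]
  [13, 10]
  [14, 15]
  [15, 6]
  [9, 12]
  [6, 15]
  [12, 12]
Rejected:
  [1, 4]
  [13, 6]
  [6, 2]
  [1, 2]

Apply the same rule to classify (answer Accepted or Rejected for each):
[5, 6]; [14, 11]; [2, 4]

Rejected, Accepted, Rejected

Rule: sum ≥ 21. This holds for each 'Accepted' example and fails for each 'Rejected' one.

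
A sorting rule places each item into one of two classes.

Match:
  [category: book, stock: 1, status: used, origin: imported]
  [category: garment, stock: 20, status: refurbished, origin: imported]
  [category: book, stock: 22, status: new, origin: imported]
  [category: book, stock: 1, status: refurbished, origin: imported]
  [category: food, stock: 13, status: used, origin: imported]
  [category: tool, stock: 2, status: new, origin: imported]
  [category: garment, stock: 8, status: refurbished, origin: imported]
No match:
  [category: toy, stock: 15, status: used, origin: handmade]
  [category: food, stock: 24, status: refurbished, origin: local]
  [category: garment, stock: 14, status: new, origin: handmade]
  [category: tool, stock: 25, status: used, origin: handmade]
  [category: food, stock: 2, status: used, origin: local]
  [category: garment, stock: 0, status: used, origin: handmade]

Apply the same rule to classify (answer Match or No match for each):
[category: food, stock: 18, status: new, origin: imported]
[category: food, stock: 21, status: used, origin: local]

One predicate separates the groups cleanly: origin is imported.
[category: food, stock: 18, status: new, origin: imported]: Match (origin is imported). [category: food, stock: 21, status: used, origin: local]: No match (origin is local).

Match, No match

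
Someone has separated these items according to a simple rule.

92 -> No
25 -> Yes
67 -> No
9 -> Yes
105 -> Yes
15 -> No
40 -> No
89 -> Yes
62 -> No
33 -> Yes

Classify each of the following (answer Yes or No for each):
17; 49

Yes, Yes

The common property of the 'Yes' items is: ≡ 1 (mod 4). No 'No' item has it.
17: 17 mod 4 = 1, checks out → Yes.
49: 49 mod 4 = 1, checks out → Yes.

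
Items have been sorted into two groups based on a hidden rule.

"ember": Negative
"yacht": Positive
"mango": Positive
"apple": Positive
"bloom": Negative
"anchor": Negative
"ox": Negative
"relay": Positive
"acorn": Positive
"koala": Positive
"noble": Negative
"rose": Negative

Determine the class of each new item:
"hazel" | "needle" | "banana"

Positive, Negative, Negative

The distinguishing property — odd length AND contains 'a' — holds for all the 'Positive' cases and none of the 'Negative' cases.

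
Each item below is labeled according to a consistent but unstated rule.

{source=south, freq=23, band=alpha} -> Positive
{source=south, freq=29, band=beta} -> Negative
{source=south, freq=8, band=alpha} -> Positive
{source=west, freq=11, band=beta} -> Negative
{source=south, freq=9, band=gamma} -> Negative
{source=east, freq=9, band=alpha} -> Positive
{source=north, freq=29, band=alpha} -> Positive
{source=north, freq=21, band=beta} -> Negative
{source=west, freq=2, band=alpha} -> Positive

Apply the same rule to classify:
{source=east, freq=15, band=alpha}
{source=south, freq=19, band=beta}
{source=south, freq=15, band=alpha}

Positive, Negative, Positive

'Positive' ⟺ band is alpha.
Positive: {source=east, freq=15, band=alpha}, since band is alpha. Negative: {source=south, freq=19, band=beta}, since band is beta. Positive: {source=south, freq=15, band=alpha}, since band is alpha.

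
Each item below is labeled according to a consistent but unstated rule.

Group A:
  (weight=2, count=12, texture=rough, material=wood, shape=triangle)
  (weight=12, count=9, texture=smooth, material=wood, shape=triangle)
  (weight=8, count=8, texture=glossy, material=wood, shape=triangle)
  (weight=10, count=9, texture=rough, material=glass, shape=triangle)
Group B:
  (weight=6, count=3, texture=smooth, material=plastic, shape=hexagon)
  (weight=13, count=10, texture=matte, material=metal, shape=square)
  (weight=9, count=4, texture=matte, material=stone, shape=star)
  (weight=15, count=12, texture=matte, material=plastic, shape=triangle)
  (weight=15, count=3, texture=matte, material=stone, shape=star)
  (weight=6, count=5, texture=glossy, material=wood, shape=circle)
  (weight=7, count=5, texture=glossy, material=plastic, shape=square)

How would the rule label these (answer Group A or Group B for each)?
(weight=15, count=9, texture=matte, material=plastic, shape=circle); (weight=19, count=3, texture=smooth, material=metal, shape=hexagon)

The rule appears to be: shape is triangle AND weight ≤ 12.
(weight=15, count=9, texture=matte, material=plastic, shape=circle): Group B (shape is circle, weight = 15). (weight=19, count=3, texture=smooth, material=metal, shape=hexagon): Group B (shape is hexagon, weight = 19).

Group B, Group B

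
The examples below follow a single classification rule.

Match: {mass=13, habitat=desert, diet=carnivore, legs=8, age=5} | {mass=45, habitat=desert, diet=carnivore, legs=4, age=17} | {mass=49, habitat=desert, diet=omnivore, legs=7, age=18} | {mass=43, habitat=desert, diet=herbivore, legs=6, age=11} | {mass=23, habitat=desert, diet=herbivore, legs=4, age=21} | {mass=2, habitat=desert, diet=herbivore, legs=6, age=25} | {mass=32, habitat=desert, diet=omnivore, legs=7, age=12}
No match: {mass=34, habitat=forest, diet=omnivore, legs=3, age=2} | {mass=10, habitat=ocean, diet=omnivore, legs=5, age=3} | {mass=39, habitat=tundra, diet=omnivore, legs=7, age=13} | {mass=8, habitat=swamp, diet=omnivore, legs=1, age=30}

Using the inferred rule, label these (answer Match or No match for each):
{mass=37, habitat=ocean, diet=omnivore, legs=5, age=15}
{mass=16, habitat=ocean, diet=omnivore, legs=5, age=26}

Checking candidate rules against both groups, what survives is: habitat is desert.
No match: {mass=37, habitat=ocean, diet=omnivore, legs=5, age=15}, since habitat is ocean.
No match: {mass=16, habitat=ocean, diet=omnivore, legs=5, age=26}, since habitat is ocean.

No match, No match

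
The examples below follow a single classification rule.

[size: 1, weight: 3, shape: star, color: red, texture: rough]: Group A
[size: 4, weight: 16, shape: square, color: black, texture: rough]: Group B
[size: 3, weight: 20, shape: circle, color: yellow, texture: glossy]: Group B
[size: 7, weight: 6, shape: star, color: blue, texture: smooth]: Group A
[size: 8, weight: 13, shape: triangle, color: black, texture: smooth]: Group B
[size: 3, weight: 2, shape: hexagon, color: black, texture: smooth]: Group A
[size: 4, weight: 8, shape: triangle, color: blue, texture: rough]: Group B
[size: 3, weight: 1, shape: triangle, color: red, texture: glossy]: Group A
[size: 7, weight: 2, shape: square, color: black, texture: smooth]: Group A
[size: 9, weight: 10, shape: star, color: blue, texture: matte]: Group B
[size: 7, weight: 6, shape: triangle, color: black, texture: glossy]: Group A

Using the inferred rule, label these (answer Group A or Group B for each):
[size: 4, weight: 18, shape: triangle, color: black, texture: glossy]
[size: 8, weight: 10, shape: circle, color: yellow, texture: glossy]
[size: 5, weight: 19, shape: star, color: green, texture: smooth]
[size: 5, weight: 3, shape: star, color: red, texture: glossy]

The common property of the 'Group A' items is: weight ≤ 6. No 'Group B' item has it.

Group B, Group B, Group B, Group A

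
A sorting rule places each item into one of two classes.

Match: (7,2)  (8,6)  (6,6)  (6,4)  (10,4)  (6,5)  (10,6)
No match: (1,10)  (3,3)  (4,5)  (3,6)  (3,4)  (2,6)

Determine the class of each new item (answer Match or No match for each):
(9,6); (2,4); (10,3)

The rule appears to be: first ≥ 5.
(9,6): Match (first 9).
(2,4): No match (first 2).
(10,3): Match (first 10).

Match, No match, Match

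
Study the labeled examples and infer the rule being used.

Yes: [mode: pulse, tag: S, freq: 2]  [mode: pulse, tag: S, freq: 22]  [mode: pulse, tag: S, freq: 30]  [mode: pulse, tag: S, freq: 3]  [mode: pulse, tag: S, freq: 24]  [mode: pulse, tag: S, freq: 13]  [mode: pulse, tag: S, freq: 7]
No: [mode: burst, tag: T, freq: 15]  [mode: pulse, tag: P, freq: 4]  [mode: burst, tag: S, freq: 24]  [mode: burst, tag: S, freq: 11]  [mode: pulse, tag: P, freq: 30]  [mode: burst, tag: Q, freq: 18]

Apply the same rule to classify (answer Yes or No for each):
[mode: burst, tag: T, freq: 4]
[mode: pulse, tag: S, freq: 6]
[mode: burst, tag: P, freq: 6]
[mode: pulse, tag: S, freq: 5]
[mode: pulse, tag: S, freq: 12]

No, Yes, No, Yes, Yes

The classifier is using: tag is S AND mode is pulse.
[mode: burst, tag: T, freq: 4]: tag is T, mode is burst — fails this test, so No. [mode: pulse, tag: S, freq: 6]: tag is S, mode is pulse — matches, so Yes. [mode: burst, tag: P, freq: 6]: tag is P, mode is burst — fails this test, so No. [mode: pulse, tag: S, freq: 5]: tag is S, mode is pulse — matches, so Yes. [mode: pulse, tag: S, freq: 12]: tag is S, mode is pulse — matches, so Yes.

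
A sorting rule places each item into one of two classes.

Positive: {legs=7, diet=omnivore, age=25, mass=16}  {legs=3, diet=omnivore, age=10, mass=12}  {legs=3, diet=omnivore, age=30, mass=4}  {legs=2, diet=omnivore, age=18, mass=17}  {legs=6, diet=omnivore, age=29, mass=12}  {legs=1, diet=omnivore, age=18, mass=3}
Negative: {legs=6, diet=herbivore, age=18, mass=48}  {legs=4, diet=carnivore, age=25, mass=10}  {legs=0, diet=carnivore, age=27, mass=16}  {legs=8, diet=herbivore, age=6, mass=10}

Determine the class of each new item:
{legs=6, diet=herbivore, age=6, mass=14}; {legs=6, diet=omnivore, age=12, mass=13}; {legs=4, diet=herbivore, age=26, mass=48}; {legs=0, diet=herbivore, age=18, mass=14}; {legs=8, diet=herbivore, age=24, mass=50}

Negative, Positive, Negative, Negative, Negative

Every 'Positive' example satisfies: diet is omnivore. None of the 'Negative' examples do.
{legs=6, diet=herbivore, age=6, mass=14}: Negative (diet is herbivore). {legs=6, diet=omnivore, age=12, mass=13}: Positive (diet is omnivore). {legs=4, diet=herbivore, age=26, mass=48}: Negative (diet is herbivore). {legs=0, diet=herbivore, age=18, mass=14}: Negative (diet is herbivore). {legs=8, diet=herbivore, age=24, mass=50}: Negative (diet is herbivore).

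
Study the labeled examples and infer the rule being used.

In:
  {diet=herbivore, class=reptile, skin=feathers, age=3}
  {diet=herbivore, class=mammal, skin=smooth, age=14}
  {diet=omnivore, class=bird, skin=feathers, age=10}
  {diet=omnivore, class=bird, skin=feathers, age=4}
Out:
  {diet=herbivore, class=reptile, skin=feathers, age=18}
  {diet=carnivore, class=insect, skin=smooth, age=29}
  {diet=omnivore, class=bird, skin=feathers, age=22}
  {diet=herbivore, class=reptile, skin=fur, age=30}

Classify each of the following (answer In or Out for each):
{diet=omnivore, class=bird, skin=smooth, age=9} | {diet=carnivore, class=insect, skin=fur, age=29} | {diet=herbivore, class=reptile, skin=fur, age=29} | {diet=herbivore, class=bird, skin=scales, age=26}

In, Out, Out, Out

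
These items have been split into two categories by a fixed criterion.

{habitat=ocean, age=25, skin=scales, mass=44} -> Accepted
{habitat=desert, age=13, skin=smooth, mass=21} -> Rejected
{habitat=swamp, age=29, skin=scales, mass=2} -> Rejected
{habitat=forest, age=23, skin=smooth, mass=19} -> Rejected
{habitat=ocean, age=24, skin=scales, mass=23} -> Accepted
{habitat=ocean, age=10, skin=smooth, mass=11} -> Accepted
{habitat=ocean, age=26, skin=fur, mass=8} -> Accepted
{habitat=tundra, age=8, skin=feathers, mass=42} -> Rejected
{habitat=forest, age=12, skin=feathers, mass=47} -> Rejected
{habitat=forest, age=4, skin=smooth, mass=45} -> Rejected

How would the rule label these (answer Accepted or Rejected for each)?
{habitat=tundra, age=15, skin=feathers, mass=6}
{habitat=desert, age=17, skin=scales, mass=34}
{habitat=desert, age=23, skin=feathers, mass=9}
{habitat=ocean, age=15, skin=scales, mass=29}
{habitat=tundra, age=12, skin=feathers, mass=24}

Rejected, Rejected, Rejected, Accepted, Rejected

All 'Accepted' examples share one property — habitat is ocean — and every 'Rejected' example lacks it.
{habitat=tundra, age=15, skin=feathers, mass=6}: habitat is tundra, does not fit → Rejected.
{habitat=desert, age=17, skin=scales, mass=34}: habitat is desert, does not fit → Rejected.
{habitat=desert, age=23, skin=feathers, mass=9}: habitat is desert, does not fit → Rejected.
{habitat=ocean, age=15, skin=scales, mass=29}: habitat is ocean, checks out → Accepted.
{habitat=tundra, age=12, skin=feathers, mass=24}: habitat is tundra, does not fit → Rejected.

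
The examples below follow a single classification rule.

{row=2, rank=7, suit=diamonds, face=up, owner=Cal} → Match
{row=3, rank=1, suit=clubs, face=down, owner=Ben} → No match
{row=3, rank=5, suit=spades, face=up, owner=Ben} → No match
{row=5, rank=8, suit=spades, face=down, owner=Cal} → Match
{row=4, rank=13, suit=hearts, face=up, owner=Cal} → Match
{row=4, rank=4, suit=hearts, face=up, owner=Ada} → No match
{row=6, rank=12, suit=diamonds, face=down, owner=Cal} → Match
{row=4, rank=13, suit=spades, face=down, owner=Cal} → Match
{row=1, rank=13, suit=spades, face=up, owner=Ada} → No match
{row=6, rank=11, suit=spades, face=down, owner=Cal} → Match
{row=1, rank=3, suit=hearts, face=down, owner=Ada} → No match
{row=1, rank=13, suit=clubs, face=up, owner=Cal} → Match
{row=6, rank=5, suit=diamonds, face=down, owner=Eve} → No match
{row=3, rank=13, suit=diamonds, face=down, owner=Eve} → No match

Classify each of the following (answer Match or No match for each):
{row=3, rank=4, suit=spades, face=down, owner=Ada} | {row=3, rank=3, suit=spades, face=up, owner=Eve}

Checking candidate rules against both groups, what survives is: owner is Cal.

No match, No match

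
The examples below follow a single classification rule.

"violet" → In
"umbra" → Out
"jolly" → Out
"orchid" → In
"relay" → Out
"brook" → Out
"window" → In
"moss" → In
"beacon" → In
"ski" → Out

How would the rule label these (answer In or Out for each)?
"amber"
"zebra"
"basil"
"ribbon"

Checking candidate rules against both groups, what survives is: even length.
"amber": length 5 — fails this test, so Out. "zebra": length 5 — fails this test, so Out. "basil": length 5 — fails this test, so Out. "ribbon": length 6 — checks out, so In.

Out, Out, Out, In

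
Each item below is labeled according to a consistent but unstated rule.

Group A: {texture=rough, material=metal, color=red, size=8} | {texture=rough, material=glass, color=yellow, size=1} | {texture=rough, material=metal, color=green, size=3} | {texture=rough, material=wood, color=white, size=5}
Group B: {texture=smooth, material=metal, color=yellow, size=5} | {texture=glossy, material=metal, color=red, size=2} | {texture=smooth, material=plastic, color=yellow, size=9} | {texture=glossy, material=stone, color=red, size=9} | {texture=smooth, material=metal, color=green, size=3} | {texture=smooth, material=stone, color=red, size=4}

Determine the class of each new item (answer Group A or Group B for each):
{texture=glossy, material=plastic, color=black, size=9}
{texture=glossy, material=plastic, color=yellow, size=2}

Rule: texture is rough. This holds for each 'Group A' example and fails for each 'Group B' one.
{texture=glossy, material=plastic, color=black, size=9} — texture is glossy, hence Group B.
{texture=glossy, material=plastic, color=yellow, size=2} — texture is glossy, hence Group B.

Group B, Group B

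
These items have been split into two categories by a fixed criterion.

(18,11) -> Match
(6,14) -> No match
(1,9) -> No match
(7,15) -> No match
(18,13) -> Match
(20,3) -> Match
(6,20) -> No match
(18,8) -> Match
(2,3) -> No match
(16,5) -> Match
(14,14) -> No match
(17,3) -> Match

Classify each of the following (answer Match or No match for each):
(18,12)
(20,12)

Match, Match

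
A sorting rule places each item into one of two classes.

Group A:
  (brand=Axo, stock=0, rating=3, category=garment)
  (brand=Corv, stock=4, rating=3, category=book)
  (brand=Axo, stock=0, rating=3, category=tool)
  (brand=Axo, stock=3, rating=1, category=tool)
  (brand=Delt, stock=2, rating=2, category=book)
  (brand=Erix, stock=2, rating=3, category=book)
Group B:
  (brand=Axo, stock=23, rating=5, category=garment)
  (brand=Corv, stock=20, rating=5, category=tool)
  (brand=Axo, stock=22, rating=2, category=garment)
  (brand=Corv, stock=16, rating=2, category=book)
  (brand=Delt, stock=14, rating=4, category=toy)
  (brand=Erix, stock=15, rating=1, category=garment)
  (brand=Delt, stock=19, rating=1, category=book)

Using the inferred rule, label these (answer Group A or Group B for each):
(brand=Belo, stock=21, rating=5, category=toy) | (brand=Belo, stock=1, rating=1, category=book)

Every 'Group A' example satisfies: stock ≤ 4. None of the 'Group B' examples do.
(brand=Belo, stock=21, rating=5, category=toy): Group B (stock = 21). (brand=Belo, stock=1, rating=1, category=book): Group A (stock = 1).

Group B, Group A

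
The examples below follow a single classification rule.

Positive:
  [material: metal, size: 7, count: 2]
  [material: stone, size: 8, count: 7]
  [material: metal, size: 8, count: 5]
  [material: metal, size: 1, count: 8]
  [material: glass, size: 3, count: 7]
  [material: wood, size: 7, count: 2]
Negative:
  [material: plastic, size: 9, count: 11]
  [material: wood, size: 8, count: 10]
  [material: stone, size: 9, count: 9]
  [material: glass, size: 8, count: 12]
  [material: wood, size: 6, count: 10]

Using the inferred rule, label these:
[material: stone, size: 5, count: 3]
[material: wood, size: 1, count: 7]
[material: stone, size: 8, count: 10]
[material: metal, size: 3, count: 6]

Positive, Positive, Negative, Positive

The rule appears to be: count ≤ 8.
Positive: [material: stone, size: 5, count: 3], since count = 3.
Positive: [material: wood, size: 1, count: 7], since count = 7.
Negative: [material: stone, size: 8, count: 10], since count = 10.
Positive: [material: metal, size: 3, count: 6], since count = 6.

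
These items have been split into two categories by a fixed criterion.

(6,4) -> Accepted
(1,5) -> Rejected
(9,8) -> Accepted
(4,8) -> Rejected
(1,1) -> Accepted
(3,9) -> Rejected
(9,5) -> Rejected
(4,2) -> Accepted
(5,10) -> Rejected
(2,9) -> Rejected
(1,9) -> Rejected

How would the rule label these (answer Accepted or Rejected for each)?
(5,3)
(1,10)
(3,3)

Accepted, Rejected, Accepted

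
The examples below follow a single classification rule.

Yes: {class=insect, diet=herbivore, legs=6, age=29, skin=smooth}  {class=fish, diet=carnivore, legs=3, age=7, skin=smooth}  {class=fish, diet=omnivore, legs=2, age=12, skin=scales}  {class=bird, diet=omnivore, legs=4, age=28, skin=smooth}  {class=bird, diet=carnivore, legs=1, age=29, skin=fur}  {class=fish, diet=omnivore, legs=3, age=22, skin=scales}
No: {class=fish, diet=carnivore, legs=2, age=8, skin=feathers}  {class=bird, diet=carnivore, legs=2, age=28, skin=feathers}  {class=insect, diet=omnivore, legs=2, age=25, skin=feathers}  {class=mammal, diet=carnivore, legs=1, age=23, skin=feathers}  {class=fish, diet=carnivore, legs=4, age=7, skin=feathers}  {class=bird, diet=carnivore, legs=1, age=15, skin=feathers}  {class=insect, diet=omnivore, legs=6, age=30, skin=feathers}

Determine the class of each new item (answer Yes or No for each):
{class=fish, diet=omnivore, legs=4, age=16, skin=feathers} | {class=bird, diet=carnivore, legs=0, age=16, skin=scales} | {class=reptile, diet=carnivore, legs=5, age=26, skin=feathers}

Every 'Yes' example satisfies: skin is not feathers. None of the 'No' examples do.
{class=fish, diet=omnivore, legs=4, age=16, skin=feathers} — skin is feathers, hence No. {class=bird, diet=carnivore, legs=0, age=16, skin=scales} — skin is scales, hence Yes. {class=reptile, diet=carnivore, legs=5, age=26, skin=feathers} — skin is feathers, hence No.

No, Yes, No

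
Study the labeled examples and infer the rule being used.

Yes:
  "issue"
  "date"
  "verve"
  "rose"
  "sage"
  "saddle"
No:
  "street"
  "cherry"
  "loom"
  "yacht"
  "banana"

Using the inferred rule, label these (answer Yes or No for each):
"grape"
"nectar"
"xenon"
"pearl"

Every 'Yes' example satisfies: ends with 'e'. None of the 'No' examples do.
"grape": ends with 'e', passes → Yes. "nectar": ends with 'r', does not fit → No. "xenon": ends with 'n', does not fit → No. "pearl": ends with 'l', does not fit → No.

Yes, No, No, No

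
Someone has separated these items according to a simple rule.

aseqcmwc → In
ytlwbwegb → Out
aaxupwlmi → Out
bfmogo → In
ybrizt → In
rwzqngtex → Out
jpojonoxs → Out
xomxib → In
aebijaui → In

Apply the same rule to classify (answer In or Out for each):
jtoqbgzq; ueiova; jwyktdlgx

In, In, Out

The pattern is that an item is 'In' exactly when: even length.
jtoqbgzq: In (length 8). ueiova: In (length 6). jwyktdlgx: Out (length 9).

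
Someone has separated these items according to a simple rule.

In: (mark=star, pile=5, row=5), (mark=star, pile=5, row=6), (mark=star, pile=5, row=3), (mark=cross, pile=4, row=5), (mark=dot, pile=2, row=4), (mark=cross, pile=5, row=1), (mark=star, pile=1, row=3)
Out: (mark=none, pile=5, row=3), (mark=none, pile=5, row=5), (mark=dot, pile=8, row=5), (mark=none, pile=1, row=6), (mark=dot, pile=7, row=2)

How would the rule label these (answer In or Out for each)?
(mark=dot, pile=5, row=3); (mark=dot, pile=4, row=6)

In, In

A rule that fits every label: mark is not none AND pile ≤ 5 — true of each 'In' example, false of each 'Out' one.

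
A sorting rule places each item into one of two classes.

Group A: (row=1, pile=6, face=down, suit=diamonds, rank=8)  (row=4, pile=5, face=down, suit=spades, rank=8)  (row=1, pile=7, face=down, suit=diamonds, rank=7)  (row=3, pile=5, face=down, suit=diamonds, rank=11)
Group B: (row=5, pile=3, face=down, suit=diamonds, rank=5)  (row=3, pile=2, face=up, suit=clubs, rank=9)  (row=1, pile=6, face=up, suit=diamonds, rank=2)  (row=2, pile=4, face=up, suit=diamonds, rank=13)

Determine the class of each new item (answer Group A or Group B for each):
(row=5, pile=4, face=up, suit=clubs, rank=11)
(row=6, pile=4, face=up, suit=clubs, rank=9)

Group B, Group B

Every 'Group A' example satisfies: face is down AND row ≤ 4. None of the 'Group B' examples do.
(row=5, pile=4, face=up, suit=clubs, rank=11): face is up, row = 5, doesn't qualify → Group B.
(row=6, pile=4, face=up, suit=clubs, rank=9): face is up, row = 6, doesn't qualify → Group B.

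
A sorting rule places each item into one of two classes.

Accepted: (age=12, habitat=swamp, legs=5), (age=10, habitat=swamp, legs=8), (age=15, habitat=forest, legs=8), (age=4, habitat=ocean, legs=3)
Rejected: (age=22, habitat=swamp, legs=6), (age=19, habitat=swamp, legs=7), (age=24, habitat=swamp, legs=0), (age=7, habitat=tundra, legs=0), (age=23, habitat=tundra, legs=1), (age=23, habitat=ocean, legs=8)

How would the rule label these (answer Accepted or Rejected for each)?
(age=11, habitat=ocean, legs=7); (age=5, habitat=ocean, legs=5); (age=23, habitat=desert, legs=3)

Accepted, Accepted, Rejected

A rule that fits every label: age ≤ 15 AND legs ≥ 1 — true of each 'Accepted' example, false of each 'Rejected' one.
(age=11, habitat=ocean, legs=7): age = 11, legs = 7, passes → Accepted.
(age=5, habitat=ocean, legs=5): age = 5, legs = 5, passes → Accepted.
(age=23, habitat=desert, legs=3): age = 23, legs = 3, lacks this property → Rejected.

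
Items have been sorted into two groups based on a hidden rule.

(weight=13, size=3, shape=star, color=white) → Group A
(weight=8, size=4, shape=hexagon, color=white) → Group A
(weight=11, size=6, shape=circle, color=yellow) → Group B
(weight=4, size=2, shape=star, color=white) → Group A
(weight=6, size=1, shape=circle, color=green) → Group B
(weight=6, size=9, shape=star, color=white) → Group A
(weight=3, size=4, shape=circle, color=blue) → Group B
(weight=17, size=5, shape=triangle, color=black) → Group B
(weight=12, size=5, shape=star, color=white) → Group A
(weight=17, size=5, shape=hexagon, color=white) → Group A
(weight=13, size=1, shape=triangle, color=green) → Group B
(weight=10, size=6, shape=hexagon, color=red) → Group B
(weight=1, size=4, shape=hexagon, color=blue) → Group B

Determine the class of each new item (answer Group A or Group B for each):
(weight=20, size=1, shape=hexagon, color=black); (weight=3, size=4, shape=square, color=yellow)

Group B, Group B

Checking candidate rules against both groups, what survives is: color is white.
Group B: (weight=20, size=1, shape=hexagon, color=black), since color is black. Group B: (weight=3, size=4, shape=square, color=yellow), since color is yellow.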